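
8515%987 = 619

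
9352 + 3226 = 12578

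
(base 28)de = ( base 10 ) 378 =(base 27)e0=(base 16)17a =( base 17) 154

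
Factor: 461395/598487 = 5^1  *  11^1*8389^1*598487^(  -  1)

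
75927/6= 12654+1/2 = 12654.50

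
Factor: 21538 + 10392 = 2^1 *5^1*31^1*103^1 = 31930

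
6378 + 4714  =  11092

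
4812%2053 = 706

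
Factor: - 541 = -541^1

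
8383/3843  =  8383/3843=2.18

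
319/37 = 8+23/37 = 8.62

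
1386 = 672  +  714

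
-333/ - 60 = 111/20 = 5.55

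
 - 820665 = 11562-832227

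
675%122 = 65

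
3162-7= 3155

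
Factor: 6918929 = 23^1*300823^1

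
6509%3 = 2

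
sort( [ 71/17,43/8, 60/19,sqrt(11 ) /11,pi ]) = [sqrt(11) /11, pi,60/19,71/17,43/8]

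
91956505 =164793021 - 72836516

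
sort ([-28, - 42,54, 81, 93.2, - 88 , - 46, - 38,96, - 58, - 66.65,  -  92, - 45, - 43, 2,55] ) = [ - 92, - 88, - 66.65, - 58 , - 46, - 45, -43, - 42 , - 38 , - 28, 2, 54 , 55, 81 , 93.2,96 ] 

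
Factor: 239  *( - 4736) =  - 1131904 =- 2^7 * 37^1*239^1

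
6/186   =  1/31 =0.03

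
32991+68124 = 101115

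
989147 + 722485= 1711632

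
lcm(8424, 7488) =67392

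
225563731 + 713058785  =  938622516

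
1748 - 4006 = -2258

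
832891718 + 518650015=1351541733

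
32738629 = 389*84161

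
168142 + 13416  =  181558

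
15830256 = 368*43017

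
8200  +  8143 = 16343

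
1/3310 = 1/3310 = 0.00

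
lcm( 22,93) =2046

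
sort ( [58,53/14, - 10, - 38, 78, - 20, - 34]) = [ - 38, - 34, - 20, - 10,53/14, 58, 78 ] 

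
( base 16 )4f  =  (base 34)2b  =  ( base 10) 79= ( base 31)2H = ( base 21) 3G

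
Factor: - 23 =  - 23^1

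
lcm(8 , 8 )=8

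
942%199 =146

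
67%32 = 3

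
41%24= 17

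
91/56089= 91/56089  =  0.00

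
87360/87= 1004 + 4/29 = 1004.14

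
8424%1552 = 664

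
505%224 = 57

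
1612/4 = 403 = 403.00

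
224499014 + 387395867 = 611894881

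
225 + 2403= 2628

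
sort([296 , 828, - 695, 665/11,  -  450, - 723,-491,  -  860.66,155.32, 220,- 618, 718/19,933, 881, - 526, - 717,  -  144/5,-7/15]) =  [ - 860.66, - 723, - 717,- 695, - 618, - 526, - 491, - 450, - 144/5, - 7/15,718/19, 665/11, 155.32,220, 296,828,881,933]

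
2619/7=374 +1/7  =  374.14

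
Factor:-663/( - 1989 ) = 3^(-1) = 1/3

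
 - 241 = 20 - 261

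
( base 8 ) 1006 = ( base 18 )1AE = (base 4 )20012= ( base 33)fn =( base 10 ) 518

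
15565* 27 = 420255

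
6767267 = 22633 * 299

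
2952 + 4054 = 7006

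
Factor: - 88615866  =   -2^1*3^1*17^1 *868783^1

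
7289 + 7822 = 15111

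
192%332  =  192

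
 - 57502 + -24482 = -81984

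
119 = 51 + 68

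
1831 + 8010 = 9841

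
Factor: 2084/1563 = 2^2*3^(-1)= 4/3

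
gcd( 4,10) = 2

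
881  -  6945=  - 6064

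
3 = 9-6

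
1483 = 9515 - 8032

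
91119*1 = 91119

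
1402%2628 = 1402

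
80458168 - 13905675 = 66552493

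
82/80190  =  41/40095 = 0.00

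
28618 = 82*349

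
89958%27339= 7941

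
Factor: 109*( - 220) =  - 2^2*5^1*11^1*109^1 = - 23980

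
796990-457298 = 339692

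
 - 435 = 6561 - 6996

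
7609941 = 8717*873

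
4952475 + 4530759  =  9483234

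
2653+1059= 3712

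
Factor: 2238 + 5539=7^1*11^1 * 101^1 = 7777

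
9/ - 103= - 1 + 94/103 = -0.09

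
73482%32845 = 7792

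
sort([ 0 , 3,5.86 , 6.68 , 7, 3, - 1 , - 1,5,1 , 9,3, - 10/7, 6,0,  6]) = [ - 10/7 , - 1, - 1, 0,  0,1,3, 3, 3, 5 , 5.86, 6,6,  6.68 , 7 , 9]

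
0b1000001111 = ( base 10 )527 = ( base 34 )FH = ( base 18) 1b5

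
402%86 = 58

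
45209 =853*53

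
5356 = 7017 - 1661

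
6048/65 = 6048/65=93.05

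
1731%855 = 21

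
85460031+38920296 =124380327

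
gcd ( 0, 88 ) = 88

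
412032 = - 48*( - 8584) 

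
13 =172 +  - 159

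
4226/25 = 169+1/25 = 169.04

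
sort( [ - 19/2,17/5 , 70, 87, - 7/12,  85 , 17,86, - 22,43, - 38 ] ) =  [  -  38, - 22, - 19/2, - 7/12,17/5, 17,43,70,  85 , 86,87 ] 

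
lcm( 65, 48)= 3120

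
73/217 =73/217 = 0.34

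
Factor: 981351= 3^2*7^1 *37^1  *421^1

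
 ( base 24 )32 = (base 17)46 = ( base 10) 74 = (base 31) 2c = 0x4A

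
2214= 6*369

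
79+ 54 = 133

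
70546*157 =11075722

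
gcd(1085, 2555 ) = 35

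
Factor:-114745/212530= - 433/802 = -  2^( - 1 )*401^( - 1)*433^1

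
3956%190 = 156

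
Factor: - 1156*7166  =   - 8283896  =  - 2^3*17^2*3583^1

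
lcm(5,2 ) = 10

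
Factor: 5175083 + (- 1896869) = 3278214= 2^1 * 3^2*182123^1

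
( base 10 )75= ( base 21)3C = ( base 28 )2j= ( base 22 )39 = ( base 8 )113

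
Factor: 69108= 2^2*3^1*13^1*443^1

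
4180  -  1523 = 2657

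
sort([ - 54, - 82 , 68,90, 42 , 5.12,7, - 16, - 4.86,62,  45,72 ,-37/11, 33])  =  [  -  82,- 54, - 16, - 4.86 ,-37/11,5.12 , 7 , 33 , 42,45,62,68,72, 90] 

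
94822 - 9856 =84966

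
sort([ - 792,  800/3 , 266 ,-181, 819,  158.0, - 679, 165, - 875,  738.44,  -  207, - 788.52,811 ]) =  [ - 875, - 792,-788.52 , - 679, -207,  -  181, 158.0 , 165, 266, 800/3,738.44,811 , 819 ] 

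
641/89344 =641/89344 = 0.01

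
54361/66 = 823+43/66  =  823.65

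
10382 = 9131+1251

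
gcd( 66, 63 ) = 3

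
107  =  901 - 794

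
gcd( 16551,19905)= 3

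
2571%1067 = 437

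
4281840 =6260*684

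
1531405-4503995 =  - 2972590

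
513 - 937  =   - 424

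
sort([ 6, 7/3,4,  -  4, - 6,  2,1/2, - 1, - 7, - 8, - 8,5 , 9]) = [ - 8,  -  8, - 7, - 6, - 4, - 1 , 1/2,2,7/3,4,5,6,  9] 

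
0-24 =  - 24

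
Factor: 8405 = 5^1*41^2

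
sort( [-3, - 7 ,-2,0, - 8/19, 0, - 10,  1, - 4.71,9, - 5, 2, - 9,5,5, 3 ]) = [  -  10,-9, - 7 ,-5 , - 4.71,-3,  -  2,-8/19, 0,0, 1,2,  3,5, 5, 9]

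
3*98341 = 295023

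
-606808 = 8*(-75851)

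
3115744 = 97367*32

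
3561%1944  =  1617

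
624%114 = 54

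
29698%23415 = 6283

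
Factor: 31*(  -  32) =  - 992 = -2^5 * 31^1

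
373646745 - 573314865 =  - 199668120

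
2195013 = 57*38509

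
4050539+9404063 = 13454602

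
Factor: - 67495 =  - 5^1*13499^1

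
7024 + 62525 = 69549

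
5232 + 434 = 5666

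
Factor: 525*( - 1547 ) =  - 3^1 * 5^2*7^2*13^1*17^1 = - 812175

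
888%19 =14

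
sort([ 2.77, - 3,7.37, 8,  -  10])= [  -  10, - 3 , 2.77, 7.37,8]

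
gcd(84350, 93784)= 2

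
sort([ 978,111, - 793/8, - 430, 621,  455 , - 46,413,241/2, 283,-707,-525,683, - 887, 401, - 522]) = [ - 887, - 707, - 525, - 522, - 430,  -  793/8, -46,111, 241/2,283,401, 413,455,621, 683, 978]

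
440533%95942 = 56765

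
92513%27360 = 10433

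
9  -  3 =6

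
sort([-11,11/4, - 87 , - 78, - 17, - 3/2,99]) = [ - 87, - 78 ,-17, - 11,-3/2,11/4,99 ]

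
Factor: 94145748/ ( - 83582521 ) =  - 2^2*3^1*11^( - 1 ) * 43^1*182453^1*7598411^ ( - 1 ) 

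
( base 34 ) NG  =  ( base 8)1436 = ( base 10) 798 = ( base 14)410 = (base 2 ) 1100011110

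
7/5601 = 7/5601 = 0.00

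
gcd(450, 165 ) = 15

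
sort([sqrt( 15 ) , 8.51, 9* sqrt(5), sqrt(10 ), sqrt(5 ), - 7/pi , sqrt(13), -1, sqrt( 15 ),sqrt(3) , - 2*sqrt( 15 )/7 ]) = [-7/pi  , - 2*sqrt (15 )/7, - 1, sqrt(3 ),sqrt(5), sqrt( 10 ),sqrt(13), sqrt( 15), sqrt( 15 ) , 8.51,9*sqrt( 5)] 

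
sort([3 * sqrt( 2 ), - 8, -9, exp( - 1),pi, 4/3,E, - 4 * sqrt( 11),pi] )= [-4*sqrt(11), - 9,  -  8, exp( - 1),4/3,E, pi,pi,3*sqrt(2) ] 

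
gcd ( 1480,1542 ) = 2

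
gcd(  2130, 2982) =426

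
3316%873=697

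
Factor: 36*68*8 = 19584  =  2^7 * 3^2*17^1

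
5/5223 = 5/5223   =  0.00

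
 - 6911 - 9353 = -16264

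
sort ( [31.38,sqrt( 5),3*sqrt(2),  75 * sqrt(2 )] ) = [ sqrt(5 ) , 3*sqrt ( 2 ), 31.38, 75* sqrt(2)]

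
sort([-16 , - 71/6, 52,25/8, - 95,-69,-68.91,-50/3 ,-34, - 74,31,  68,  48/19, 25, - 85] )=[ -95 ,-85,-74 , - 69 , -68.91,  -  34, - 50/3, - 16, - 71/6, 48/19, 25/8, 25,31,52,  68 ]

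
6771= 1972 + 4799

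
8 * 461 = 3688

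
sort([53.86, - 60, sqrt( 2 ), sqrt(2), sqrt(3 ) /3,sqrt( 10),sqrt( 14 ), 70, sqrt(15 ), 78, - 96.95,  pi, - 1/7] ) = [ - 96.95, - 60, - 1/7, sqrt(3) /3, sqrt(2 ), sqrt( 2 ), pi, sqrt (10 ),sqrt( 14 ), sqrt(15), 53.86, 70, 78]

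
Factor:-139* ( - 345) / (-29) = -3^1*5^1*23^1*29^(-1) *139^1 = -47955/29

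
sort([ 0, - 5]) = [-5,0 ]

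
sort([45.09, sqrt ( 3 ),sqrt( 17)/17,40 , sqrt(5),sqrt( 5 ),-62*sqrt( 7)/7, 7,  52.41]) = [ - 62*sqrt(7) /7,sqrt(17 ) /17,  sqrt (3),sqrt(5 ),sqrt(5), 7,40,45.09,52.41]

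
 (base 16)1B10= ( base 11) 5229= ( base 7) 26125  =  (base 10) 6928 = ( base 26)A6C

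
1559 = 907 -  - 652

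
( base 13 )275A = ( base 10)5652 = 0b1011000010100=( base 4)1120110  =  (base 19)FC9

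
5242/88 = 59 + 25/44 = 59.57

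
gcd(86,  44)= 2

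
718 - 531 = 187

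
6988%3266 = 456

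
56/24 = 7/3 =2.33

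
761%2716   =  761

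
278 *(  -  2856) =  - 793968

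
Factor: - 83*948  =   - 2^2*3^1 * 79^1 * 83^1 = - 78684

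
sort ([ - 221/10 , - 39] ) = [ - 39, - 221/10]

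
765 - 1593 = -828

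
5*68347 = 341735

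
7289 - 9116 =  - 1827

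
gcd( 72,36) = 36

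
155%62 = 31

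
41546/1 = 41546 = 41546.00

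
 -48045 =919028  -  967073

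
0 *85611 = 0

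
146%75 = 71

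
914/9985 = 914/9985 = 0.09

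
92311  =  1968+90343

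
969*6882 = 6668658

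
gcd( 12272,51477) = 1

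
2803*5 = 14015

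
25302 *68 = 1720536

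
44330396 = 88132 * 503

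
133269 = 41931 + 91338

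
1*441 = 441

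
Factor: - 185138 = -2^1*92569^1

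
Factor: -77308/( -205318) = 154/409 = 2^1*  7^1*11^1*409^( - 1)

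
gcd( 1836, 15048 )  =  36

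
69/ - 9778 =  -1 + 9709/9778 = - 0.01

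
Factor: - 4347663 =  - 3^1 * 173^1*8377^1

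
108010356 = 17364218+90646138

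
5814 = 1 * 5814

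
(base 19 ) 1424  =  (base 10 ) 8345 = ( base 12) 49b5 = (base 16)2099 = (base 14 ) 3081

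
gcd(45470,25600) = 10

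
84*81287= 6828108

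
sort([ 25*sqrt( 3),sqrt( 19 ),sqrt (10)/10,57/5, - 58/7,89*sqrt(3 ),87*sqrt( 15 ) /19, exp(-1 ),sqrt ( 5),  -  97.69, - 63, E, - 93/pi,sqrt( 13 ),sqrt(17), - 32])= [ - 97.69, - 63, - 32, - 93/pi, - 58/7,sqrt(10 ) /10, exp( - 1 ),sqrt(5 ) , E,sqrt(13 ),sqrt(17), sqrt(19 ),57/5,87*sqrt(15) /19, 25*sqrt( 3),89 * sqrt( 3)]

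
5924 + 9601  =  15525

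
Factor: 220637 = 61^1*3617^1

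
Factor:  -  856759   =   - 856759^1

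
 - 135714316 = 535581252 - 671295568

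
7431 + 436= 7867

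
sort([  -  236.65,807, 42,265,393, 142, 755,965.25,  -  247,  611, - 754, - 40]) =[ - 754, -247,-236.65, -40,42,142,265,393,611,755,807,965.25]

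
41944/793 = 41944/793 =52.89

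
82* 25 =2050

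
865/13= 865/13 =66.54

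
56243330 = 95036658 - 38793328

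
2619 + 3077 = 5696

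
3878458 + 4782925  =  8661383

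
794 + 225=1019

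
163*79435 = 12947905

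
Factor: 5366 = 2^1 * 2683^1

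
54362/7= 7766  =  7766.00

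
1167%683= 484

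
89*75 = 6675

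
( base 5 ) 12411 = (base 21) 24f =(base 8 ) 1725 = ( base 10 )981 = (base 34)ST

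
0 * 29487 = 0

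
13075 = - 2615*( - 5 ) 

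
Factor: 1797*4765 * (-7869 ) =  - 67379925645 = - 3^2*5^1 * 43^1*61^1*599^1* 953^1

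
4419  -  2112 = 2307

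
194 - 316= - 122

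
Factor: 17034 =2^1*3^1*  17^1*167^1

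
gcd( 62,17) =1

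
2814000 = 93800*30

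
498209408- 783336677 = - 285127269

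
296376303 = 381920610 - 85544307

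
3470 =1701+1769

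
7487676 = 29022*258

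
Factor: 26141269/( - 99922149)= - 3^( - 2) * 7^1*11^1 * 257^1*1321^1*11102461^ ( - 1 ) 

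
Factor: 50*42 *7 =2^2*3^1*5^2 *7^2 = 14700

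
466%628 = 466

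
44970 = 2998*15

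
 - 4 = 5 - 9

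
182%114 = 68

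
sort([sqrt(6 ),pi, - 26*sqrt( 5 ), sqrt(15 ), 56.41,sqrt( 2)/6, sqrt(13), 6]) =[- 26 * sqrt( 5 ),sqrt( 2)/6, sqrt( 6 ),  pi, sqrt(13),sqrt(15 ),6, 56.41]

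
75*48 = 3600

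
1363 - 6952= - 5589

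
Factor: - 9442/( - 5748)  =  4721/2874 =2^(-1 )*3^ ( - 1)*479^( - 1)*4721^1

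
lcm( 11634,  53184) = 372288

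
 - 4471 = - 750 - 3721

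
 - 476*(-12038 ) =5730088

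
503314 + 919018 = 1422332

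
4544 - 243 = 4301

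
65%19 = 8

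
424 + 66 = 490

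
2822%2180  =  642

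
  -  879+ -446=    - 1325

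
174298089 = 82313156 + 91984933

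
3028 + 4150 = 7178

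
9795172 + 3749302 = 13544474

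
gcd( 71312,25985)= 1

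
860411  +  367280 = 1227691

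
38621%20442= 18179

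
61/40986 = 61/40986 = 0.00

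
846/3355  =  846/3355 = 0.25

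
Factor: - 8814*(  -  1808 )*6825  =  108761234400 = 2^5*3^2 * 5^2*7^1*13^2*113^2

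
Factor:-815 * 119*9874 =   -  957629890 = -2^1 * 5^1*7^1*17^1*163^1*4937^1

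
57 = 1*57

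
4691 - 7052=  - 2361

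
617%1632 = 617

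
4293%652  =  381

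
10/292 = 5/146 = 0.03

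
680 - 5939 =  - 5259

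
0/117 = 0 = 0.00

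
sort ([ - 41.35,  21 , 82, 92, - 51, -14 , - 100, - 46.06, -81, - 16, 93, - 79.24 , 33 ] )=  [ - 100, - 81,-79.24, - 51, - 46.06, - 41.35, - 16, - 14,21, 33, 82,92,93 ]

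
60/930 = 2/31 = 0.06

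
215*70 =15050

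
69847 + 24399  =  94246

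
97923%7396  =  1775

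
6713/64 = 104 + 57/64 = 104.89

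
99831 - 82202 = 17629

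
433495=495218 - 61723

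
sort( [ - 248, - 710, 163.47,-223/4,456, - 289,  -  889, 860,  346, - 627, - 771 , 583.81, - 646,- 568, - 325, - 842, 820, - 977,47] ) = [-977, - 889, - 842, - 771, - 710,-646, - 627, - 568, - 325, - 289,-248 , - 223/4, 47,163.47,  346, 456 , 583.81,  820,  860 ] 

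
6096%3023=50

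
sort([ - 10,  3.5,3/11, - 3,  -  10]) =[ - 10,-10, - 3,  3/11,3.5 ] 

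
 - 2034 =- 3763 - -1729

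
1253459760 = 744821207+508638553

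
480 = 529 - 49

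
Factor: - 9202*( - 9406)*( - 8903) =-2^2 *29^1*43^1*107^1*307^1*4703^1 = -770590368836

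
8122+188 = 8310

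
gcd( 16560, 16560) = 16560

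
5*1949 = 9745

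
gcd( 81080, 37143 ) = 1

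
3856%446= 288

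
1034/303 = 3 +125/303 = 3.41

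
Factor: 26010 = 2^1 * 3^2 * 5^1*17^2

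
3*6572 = 19716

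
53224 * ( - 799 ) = -42525976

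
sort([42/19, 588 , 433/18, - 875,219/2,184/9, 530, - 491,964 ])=[ - 875, - 491 , 42/19, 184/9 , 433/18, 219/2, 530, 588, 964]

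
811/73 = 11 + 8/73 = 11.11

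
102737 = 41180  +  61557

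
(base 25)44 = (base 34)32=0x68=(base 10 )104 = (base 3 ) 10212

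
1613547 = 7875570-6262023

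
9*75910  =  683190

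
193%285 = 193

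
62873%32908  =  29965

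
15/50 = 3/10 =0.30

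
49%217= 49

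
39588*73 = 2889924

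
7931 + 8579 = 16510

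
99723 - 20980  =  78743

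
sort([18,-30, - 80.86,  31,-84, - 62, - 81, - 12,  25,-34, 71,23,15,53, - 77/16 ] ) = [-84, - 81, - 80.86 , - 62, - 34, - 30, - 12,  -  77/16, 15,  18,23,25,  31,53,  71 ] 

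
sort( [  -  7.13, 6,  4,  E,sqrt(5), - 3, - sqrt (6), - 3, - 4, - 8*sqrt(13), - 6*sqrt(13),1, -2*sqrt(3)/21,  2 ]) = [ - 8*sqrt(13 ), - 6*sqrt (13), - 7.13, - 4, - 3,  -  3,  -  sqrt(6 ), - 2*sqrt(3 )/21, 1,2 , sqrt( 5 ), E,4,6] 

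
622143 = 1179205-557062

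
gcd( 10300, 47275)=25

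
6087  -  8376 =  - 2289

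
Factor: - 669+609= - 2^2*3^1*5^1 = - 60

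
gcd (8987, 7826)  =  43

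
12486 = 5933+6553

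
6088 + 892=6980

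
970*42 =40740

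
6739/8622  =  6739/8622 = 0.78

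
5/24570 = 1/4914 = 0.00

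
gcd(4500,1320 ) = 60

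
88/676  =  22/169 = 0.13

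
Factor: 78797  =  78797^1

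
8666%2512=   1130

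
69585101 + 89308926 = 158894027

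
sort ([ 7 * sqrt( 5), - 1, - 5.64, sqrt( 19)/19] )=[  -  5.64, - 1,sqrt(19 )/19, 7 * sqrt( 5) ]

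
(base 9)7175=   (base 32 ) 544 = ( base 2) 1010010000100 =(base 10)5252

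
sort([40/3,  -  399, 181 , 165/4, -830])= [ - 830,  -  399,40/3, 165/4, 181]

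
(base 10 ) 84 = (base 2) 1010100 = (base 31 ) 2M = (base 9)103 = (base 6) 220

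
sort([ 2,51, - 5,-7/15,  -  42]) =[ - 42,- 5, - 7/15, 2,  51 ] 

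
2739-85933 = -83194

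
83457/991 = 84 + 213/991=84.21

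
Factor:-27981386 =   -  2^1*23^1*347^1*1753^1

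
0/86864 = 0=0.00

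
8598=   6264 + 2334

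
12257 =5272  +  6985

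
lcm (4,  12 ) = 12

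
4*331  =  1324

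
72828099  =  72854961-26862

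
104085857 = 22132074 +81953783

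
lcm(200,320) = 1600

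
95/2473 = 95/2473= 0.04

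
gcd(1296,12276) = 36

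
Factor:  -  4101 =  - 3^1* 1367^1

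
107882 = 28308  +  79574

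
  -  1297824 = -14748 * 88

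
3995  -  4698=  - 703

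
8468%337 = 43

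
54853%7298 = 3767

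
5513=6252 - 739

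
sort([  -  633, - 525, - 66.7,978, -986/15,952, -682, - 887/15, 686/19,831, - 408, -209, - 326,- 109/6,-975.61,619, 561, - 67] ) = [-975.61,  -  682,-633,- 525,-408, -326, - 209,-67, - 66.7, -986/15,-887/15, - 109/6, 686/19, 561, 619, 831,952,978 ] 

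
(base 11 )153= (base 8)263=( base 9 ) 218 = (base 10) 179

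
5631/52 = 108 + 15/52 =108.29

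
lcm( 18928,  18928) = 18928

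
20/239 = 20/239= 0.08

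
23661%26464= 23661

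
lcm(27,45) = 135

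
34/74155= 34/74155 = 0.00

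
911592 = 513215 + 398377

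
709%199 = 112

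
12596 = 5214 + 7382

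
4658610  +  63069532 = 67728142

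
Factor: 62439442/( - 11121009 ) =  - 2^1*3^( - 1)*13^1*17^(  -  2 )*101^( - 1)*127^ (  -  1 )* 2401517^1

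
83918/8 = 10489 + 3/4 = 10489.75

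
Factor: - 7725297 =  - 3^1 * 71^1*36269^1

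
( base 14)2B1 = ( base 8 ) 1043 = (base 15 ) 267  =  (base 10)547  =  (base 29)IP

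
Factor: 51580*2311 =2^2*5^1*2311^1*2579^1  =  119201380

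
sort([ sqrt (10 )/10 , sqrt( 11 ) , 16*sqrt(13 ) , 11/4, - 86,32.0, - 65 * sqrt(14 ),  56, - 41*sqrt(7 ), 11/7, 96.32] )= [ - 65*sqrt(14 ),-41*sqrt(7) , - 86,sqrt(10)/10, 11/7, 11/4 , sqrt( 11),  32.0, 56,16*sqrt(13), 96.32]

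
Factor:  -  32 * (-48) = 1536 = 2^9*3^1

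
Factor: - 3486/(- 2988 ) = 2^(- 1 )*3^( - 1)*7^1= 7/6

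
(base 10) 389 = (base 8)605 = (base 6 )1445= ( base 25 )FE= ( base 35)B4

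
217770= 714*305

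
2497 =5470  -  2973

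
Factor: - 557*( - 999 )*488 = 271544184 = 2^3*3^3 * 37^1*61^1*557^1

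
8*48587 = 388696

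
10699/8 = 1337  +  3/8 = 1337.38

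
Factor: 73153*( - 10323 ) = -3^2 * 31^1* 37^1*191^1 * 383^1 = - 755158419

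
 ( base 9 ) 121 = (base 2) 1100100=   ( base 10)100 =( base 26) 3M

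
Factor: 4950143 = 11^1*619^1 * 727^1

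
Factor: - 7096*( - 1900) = 2^5*5^2*19^1*887^1 = 13482400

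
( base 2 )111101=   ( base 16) 3d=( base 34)1R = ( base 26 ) 29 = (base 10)61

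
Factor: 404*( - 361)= - 2^2 * 19^2 * 101^1=- 145844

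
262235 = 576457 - 314222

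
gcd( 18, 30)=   6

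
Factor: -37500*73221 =  -  2^2*3^2*5^5 * 24407^1 = -2745787500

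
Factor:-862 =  - 2^1 * 431^1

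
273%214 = 59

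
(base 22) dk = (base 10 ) 306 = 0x132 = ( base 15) 156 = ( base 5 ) 2211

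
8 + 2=10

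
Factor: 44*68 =2992 =2^4* 11^1*17^1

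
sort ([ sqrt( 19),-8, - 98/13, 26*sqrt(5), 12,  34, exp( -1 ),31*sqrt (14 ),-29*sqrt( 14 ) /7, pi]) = [ - 29*sqrt(14) /7, - 8,  -  98/13,exp(  -  1), pi,sqrt(19 ),12, 34,26*sqrt( 5), 31*sqrt(14)]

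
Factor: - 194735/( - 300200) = 2^( - 3 )*5^( - 1 )*17^1*19^( - 1)*29^1 = 493/760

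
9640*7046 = 67923440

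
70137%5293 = 1328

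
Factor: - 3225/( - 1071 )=1075/357= 3^( - 1 )*5^2*7^ (-1)*17^( - 1 ) *43^1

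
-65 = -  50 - 15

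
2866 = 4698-1832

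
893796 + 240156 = 1133952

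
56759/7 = 8108 + 3/7 = 8108.43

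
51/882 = 17/294 =0.06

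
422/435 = 422/435  =  0.97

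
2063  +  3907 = 5970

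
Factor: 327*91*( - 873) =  - 25977861 =- 3^3*7^1* 13^1 *97^1*109^1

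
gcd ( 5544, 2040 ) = 24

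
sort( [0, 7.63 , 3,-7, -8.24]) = [ - 8.24,  -  7,0,3,7.63]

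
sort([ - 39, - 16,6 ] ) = [ - 39,-16, 6] 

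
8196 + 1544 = 9740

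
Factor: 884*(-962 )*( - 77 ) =65481416 = 2^3*7^1*11^1*13^2*17^1*37^1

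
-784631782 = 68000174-852631956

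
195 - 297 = - 102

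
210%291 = 210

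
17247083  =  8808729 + 8438354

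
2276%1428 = 848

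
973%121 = 5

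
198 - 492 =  - 294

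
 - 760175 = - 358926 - 401249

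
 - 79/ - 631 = 79/631=0.13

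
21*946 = 19866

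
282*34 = 9588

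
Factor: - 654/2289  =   -2^1*7^( - 1) = - 2/7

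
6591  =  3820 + 2771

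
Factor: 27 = 3^3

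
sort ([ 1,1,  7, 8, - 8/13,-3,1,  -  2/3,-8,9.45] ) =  [-8,-3, - 2/3 , - 8/13  ,  1,1,  1,7,8, 9.45 ] 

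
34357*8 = 274856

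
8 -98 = -90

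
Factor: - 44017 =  - 44017^1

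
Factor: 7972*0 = 0 = 0^1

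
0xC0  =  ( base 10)192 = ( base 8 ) 300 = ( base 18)AC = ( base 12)140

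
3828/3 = 1276 = 1276.00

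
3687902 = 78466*47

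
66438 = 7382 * 9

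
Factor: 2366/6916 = 13/38 = 2^ (-1)*13^1 * 19^( - 1 )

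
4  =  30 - 26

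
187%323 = 187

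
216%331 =216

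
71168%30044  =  11080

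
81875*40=3275000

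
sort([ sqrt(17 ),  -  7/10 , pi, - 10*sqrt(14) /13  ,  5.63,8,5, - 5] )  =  [  -  5, - 10*sqrt( 14) /13, - 7/10,  pi,  sqrt(17 ) , 5 , 5.63,  8]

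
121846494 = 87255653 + 34590841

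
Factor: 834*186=155124 = 2^2 * 3^2 *31^1*139^1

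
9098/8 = 1137 + 1/4=1137.25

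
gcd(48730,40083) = 1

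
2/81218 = 1/40609 =0.00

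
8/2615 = 8/2615 = 0.00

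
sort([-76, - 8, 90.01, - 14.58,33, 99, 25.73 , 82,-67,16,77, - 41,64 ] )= [ - 76, - 67,  -  41,-14.58, - 8, 16,25.73,33,64,77, 82,90.01, 99 ]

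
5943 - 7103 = -1160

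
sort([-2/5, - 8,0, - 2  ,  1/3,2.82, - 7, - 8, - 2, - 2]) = [ -8, - 8, - 7,-2,-2 , - 2, - 2/5, 0,1/3, 2.82]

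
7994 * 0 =0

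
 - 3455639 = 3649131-7104770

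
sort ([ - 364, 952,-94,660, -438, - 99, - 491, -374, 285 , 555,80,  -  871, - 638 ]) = [ - 871 ,  -  638, - 491, - 438, - 374,  -  364, - 99,-94 , 80,285,  555,660,  952 ]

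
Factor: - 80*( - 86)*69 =474720 = 2^5*3^1 * 5^1*23^1*43^1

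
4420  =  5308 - 888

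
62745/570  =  110+3/38  =  110.08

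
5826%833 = 828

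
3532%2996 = 536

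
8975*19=170525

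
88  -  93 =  - 5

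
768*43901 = 33715968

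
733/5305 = 733/5305 = 0.14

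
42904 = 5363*8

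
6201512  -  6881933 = - 680421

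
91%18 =1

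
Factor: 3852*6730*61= 1581361560 = 2^3 * 3^2*5^1*61^1*107^1 *673^1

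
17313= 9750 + 7563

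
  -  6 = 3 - 9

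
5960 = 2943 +3017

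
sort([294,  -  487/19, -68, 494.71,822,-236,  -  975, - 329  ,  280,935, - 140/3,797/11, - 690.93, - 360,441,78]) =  [-975,  -  690.93,- 360, - 329 , - 236, - 68, - 140/3, - 487/19 , 797/11, 78, 280,  294, 441, 494.71,822,935] 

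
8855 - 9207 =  - 352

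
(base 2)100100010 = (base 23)ce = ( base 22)D4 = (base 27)AK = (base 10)290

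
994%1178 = 994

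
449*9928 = 4457672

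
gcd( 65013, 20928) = 3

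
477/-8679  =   - 1 +2734/2893= -0.05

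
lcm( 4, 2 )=4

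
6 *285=1710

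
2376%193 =60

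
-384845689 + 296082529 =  - 88763160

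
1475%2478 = 1475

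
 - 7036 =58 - 7094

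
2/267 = 2/267 =0.01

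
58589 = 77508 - 18919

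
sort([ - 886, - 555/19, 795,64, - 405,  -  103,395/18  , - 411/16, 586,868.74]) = [ - 886, - 405, - 103,  -  555/19, - 411/16, 395/18,64, 586, 795, 868.74] 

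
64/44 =16/11 = 1.45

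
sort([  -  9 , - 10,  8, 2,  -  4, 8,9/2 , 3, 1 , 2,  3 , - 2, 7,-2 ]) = [ - 10,  -  9, - 4,-2,-2, 1, 2,2, 3, 3,9/2,  7,8, 8 ]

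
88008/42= 2095 + 3/7= 2095.43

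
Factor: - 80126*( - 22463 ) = 2^1*7^1 * 3209^1 * 40063^1 = 1799870338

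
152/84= 1  +  17/21 = 1.81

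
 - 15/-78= 5/26 = 0.19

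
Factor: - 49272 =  - 2^3 * 3^1*2053^1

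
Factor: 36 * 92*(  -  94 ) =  - 2^5*3^2*23^1*47^1 = - 311328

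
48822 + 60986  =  109808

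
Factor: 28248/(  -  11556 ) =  - 22/9 = - 2^1*3^( - 2 )*11^1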